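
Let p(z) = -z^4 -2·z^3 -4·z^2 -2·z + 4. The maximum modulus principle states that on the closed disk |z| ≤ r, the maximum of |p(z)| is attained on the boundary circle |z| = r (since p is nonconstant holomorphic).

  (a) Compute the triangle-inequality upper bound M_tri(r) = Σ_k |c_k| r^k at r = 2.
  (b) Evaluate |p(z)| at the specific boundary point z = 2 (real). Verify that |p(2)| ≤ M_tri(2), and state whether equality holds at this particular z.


Coefficients: c_0 = 4, c_1 = -2, c_2 = -4, c_3 = -2, c_4 = -1. Radius r = 2.
Part (a). Triangle bound: M_tri(r) = Σ_k |c_k| r^k
  = |4|·2^0 + |-2|·2^1 + |-4|·2^2 + |-2|·2^3 + |-1|·2^4
  = 4 + 4 + 16 + 16 + 16 = 56.
This bounds M(r) := max_{|z|=r} |p(z)| from above; equality holds iff all terms c_k z^k can be made to align in phase at a single z on |z|=r.
Part (b). At z = 2 (real, on the circle |z| = r):
  p(2) = (4)·2^0 + (-2)·2^1 + (-4)·2^2 + (-2)·2^3 + (-1)·2^4 = -48.
  |p(2)| = 48.
Check: |p(2)| = 48 ≤ 56 = M_tri(2). ✓ Equality does not hold at z = 2 (the coefficients have mixed signs, so the terms do not all align in phase there).

M_tri(2) = 56; |p(2)| = 48; equality at z=2: no.


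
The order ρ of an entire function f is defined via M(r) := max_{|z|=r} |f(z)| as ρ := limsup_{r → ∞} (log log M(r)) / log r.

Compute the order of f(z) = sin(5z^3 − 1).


Write sin(w) = (e^{iw} ± e^{−iw})/(2 or 2i), so |sin(w)| ≤ e^{|w|}. With w = 5z^3 − 1, |w| ≤ 5r^3 + 1 on |z|=r, giving M(r) ≤ e^{5r^3 + 1} and ρ ≤ 3. For the lower bound, choose z on |z|=r with 5z^3 purely imaginary of modulus 5r^3; then |sin(5z^3 − 1)| grows like e^{5r^3}/2, so ρ ≥ 3. Hence ρ = 3.
Therefore ρ = 3.

Order ρ = 3.


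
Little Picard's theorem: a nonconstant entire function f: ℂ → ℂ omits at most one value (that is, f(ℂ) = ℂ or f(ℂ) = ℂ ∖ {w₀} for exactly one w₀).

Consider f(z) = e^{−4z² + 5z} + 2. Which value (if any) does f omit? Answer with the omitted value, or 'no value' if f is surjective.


Little Picard bounds the complement of f(ℂ) to at most one point.
The exponent g(z) = −4z² + 5z is a nonconstant polynomial, hence surjective onto ℂ. So e^{g(z)} takes every value in {e^w : w ∈ ℂ} = ℂ ∖ {0}. Adding 2 shifts the range to ℂ ∖ {2}. f omits exactly 2.

Omitted value: 2.


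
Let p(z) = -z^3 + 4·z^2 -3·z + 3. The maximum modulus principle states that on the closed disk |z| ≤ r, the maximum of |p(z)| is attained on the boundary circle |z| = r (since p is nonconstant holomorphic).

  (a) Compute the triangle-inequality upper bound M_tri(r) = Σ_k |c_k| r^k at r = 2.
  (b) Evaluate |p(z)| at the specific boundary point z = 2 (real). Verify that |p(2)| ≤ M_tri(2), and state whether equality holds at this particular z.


Coefficients: c_0 = 3, c_1 = -3, c_2 = 4, c_3 = -1. Radius r = 2.
Part (a). Triangle bound: M_tri(r) = Σ_k |c_k| r^k
  = |3|·2^0 + |-3|·2^1 + |4|·2^2 + |-1|·2^3
  = 3 + 6 + 16 + 8 = 33.
This bounds M(r) := max_{|z|=r} |p(z)| from above; equality holds iff all terms c_k z^k can be made to align in phase at a single z on |z|=r.
Part (b). At z = 2 (real, on the circle |z| = r):
  p(2) = (3)·2^0 + (-3)·2^1 + (4)·2^2 + (-1)·2^3 = 5.
  |p(2)| = 5.
Check: |p(2)| = 5 ≤ 33 = M_tri(2). ✓ Equality does not hold at z = 2 (the coefficients have mixed signs, so the terms do not all align in phase there).

M_tri(2) = 33; |p(2)| = 5; equality at z=2: no.


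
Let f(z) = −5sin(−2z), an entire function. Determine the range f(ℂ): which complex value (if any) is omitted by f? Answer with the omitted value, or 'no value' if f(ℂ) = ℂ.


Little Picard bounds the complement of f(ℂ) to at most one point.
sin is entire and surjective onto ℂ: for every w ∈ ℂ, sin(ζ) = w has a solution ζ ∈ ℂ (e.g., via the complex inverse arcsin). With ζ = −2z this gives z = ζ/(-2). Then -5·sin(−2z) takes every value in -5·ℂ = ℂ, and adding 0 is a bijection of ℂ. So f is surjective and omits no value. (Note: only on the real line is sin bounded by [−1, 1].)

Omitted value: no value.


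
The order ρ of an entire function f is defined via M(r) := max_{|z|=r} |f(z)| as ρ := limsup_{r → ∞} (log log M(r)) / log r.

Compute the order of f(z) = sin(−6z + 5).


sin(w) is a linear combination of e^{iw} and e^{−iw} (or e^w, e^{−w} in the hyperbolic case), so |sin(w)| ≤ e^{|w|}. With w = −6z + 5, |w| ≤ 6|z| + 5 = 6r + 5 on |z| = r, giving M(r) ≤ e^{6r + 5}, so ρ ≤ 1. On a suitable ray (z = it for sin/cos; z = t for sinh/cosh, t real → ∞), |sin(−6z + 5)| grows like e^{6|t|}/2, so ρ ≥ 1. Hence ρ = 1.
Therefore ρ = 1.

Order ρ = 1.


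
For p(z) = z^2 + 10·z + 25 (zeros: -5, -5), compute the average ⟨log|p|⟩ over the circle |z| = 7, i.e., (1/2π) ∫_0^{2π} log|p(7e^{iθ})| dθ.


Zeros: -5, -5; r = 7.
Inside |z| < r: -5, -5. Outside (|z| ≥ r): ∅.
p(0) = 25, so log|p(0)| = log(25) = 3.2189.
Apply Jensen: I(r) = log|p(0)| + Σ_k log(r/|z_k|), summed over zeros inside |z| < r.
  log(r/|z_k|) for z_k = -5: log(7/5) = 0.3365
  log(r/|z_k|) for z_k = -5: log(7/5) = 0.3365
Sum over inside zeros: 0.6729.
I(r) = log|p(0)| + (inside sum) = 3.2189 + 0.6729 = 3.8918.
Closed form (all zeros inside, monic): I(r) = n·log(r) = 2·log(7) = 3.8918. ✓

I(r) ≈ 3.8918.


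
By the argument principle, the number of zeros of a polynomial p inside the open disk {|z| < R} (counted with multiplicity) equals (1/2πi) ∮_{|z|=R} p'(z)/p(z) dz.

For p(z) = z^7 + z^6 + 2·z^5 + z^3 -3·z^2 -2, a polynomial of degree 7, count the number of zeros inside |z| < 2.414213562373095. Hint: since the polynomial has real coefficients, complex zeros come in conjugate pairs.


The zeros of p are: (-1 + 1i), (-1 - 1i), (0 + 1i), (0 - 1i), 1, (0 + 1i), (0 - 1i).
Their magnitudes are: 1.414, 1.414, 1, 1, 1, 1, 1.
Zeros with |z| < R = 2.414213562373095: (-1 + 1i), (-1 - 1i), (0 + 1i), (0 - 1i), 1, (0 + 1i), (0 - 1i).
Count = 7.
By the argument principle, (1/2πi) ∮_{|z|=R} p'(z)/p(z) dz equals exactly this count.

Number of zeros inside |z| < 2.414213562373095: 7.


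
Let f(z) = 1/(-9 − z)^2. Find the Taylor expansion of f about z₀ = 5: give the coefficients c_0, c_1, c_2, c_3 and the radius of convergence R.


Let w = z − z₀, so z = z₀ + w.
Then -9 − z = -9 − (z₀ + w) = (-9 − z₀) − w = -14 − w.
f(z) = 1/(-14 − w)^2 = (1/(-14)^2) · (1 − w/(-14))^{−2}.
By the binomial series (1−u)^{−2} = Σ_{n≥0} C(n+1, 1) u^n for |u|<1, with u = w/(-14):
  c_n = C(n+1, 1) / (-14)^(n+2).
  c_0 = 1/(-14)^2 = 1/196.
  c_1 = 2/(-14)^3 = -1/1372.
  c_2 = 3/(-14)^4 = 3/38416.
  c_3 = 4/(-14)^5 = -1/134456.
The series is valid for |w/d| < 1, i.e. |z − z₀| < |d|.
Radius of convergence: R = |-9 − z₀| = |-14| = 14 (distance from z₀ to the singularity z = -9).

c_0 = 1/196, c_1 = -1/1372, c_2 = 3/38416, c_3 = -1/134456; R = 14.


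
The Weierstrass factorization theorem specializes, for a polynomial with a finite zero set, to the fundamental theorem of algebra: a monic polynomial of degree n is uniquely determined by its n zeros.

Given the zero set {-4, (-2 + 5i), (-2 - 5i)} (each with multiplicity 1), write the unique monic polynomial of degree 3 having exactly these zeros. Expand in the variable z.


The polynomial is p(z) = ∏_{α ∈ S} (z − α), where S = {-4, (-2 + 5i), (-2 - 5i)}.
Expanding the product yields: p(z) = z^3 + 8·z^2 + 45·z + 116.
Note conjugate pairs combine to real quadratics: (z − (-2+5i))(z − (-2−5i)) = z² + 4z + 29.
The resulting polynomial has degree 3 and real coefficients as required.

p(z) = z^3 + 8·z^2 + 45·z + 116.


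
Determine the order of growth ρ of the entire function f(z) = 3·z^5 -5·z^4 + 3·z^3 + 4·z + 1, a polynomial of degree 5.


|f(z)| ≤ Σ|c_k|·r^k = O(r^5) as r → ∞. Polynomial growth is O(e^{r^ε}) for every ε > 0 (since r^5/e^{r^ε} → 0), so ρ ≤ ε for all ε > 0, i.e. ρ = 0. Every nonconstant polynomial has order 0.
Therefore ρ = 0.

Order ρ = 0.


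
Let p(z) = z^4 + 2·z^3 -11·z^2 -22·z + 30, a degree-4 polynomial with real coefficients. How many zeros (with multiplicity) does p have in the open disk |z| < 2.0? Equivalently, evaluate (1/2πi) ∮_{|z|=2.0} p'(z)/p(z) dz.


The zeros of p are: (-3 + 1i), (-3 - 1i), 1, 3.
Their magnitudes are: 3.162, 3.162, 1, 3.
Zeros with |z| < R = 2.0: 1.
Count = 1.
By the argument principle, (1/2πi) ∮_{|z|=R} p'(z)/p(z) dz equals exactly this count.

Number of zeros inside |z| < 2.0: 1.


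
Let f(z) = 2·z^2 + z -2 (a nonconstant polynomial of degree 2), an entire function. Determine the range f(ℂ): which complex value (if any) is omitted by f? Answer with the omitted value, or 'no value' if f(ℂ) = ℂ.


Little Picard bounds the complement of f(ℂ) to at most one point.
For every w ∈ ℂ, the equation p(z) − w = 0 is a nonconstant polynomial in z and hence has at least one root by the fundamental theorem of algebra. So p is surjective onto ℂ, omitting no value.

Omitted value: no value.


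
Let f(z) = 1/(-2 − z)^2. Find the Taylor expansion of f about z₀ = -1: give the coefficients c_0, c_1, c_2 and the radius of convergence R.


Let w = z − z₀, so z = z₀ + w.
Then -2 − z = -2 − (z₀ + w) = (-2 − z₀) − w = -1 − w.
f(z) = 1/(-1 − w)^2 = (1/(-1)^2) · (1 − w/(-1))^{−2}.
By the binomial series (1−u)^{−2} = Σ_{n≥0} C(n+1, 1) u^n for |u|<1, with u = w/(-1):
  c_n = C(n+1, 1) / (-1)^(n+2).
  c_0 = 1/(-1)^2 = 1.
  c_1 = 2/(-1)^3 = -2.
  c_2 = 3/(-1)^4 = 3.
The series is valid for |w/d| < 1, i.e. |z − z₀| < |d|.
Radius of convergence: R = |-2 − z₀| = |-1| = 1 (distance from z₀ to the singularity z = -2).

c_0 = 1, c_1 = -2, c_2 = 3; R = 1.


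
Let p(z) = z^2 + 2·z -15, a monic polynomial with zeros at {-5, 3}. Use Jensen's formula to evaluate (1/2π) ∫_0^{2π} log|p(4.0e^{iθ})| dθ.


Zeros: -5, 3; r = 4.0.
Inside |z| < r: 3. Outside (|z| ≥ r): -5.
p(0) = -15, so log|p(0)| = log(15) = 2.7081.
Apply Jensen: I(r) = log|p(0)| + Σ_k log(r/|z_k|), summed over zeros inside |z| < r.
  log(r/|z_k|) for z_k = 3: log(4.0/3) = 0.2877
  Outside zeros (-5) contribute nothing to the Jensen sum.
Sum over inside zeros: 0.2877.
I(r) = log|p(0)| + (inside sum) = 2.7081 + 0.2877 = 2.9957.
Note: since some zeros are outside |z| ≤ r, the simplified n·log(r) form does NOT apply — only the inside zeros contribute.

I(r) ≈ 2.9957.


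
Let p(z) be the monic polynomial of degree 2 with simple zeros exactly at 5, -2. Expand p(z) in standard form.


The polynomial is p(z) = ∏_{α ∈ S} (z − α), where S = {5, -2}.
Expanding the product yields: p(z) = z^2 -3·z -10.
The resulting polynomial has degree 2 and real coefficients as required.

p(z) = z^2 -3·z -10.


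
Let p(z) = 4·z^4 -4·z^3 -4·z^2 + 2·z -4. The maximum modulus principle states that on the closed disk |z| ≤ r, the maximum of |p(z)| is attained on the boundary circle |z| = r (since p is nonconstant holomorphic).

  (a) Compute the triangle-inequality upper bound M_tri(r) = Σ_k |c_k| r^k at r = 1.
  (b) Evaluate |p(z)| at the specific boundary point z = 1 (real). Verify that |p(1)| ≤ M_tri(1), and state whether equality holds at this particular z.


Coefficients: c_0 = -4, c_1 = 2, c_2 = -4, c_3 = -4, c_4 = 4. Radius r = 1.
Part (a). Triangle bound: M_tri(r) = Σ_k |c_k| r^k
  = |-4|·1^0 + |2|·1^1 + |-4|·1^2 + |-4|·1^3 + |4|·1^4
  = 4 + 2 + 4 + 4 + 4 = 18.
This bounds M(r) := max_{|z|=r} |p(z)| from above; equality holds iff all terms c_k z^k can be made to align in phase at a single z on |z|=r.
Part (b). At z = 1 (real, on the circle |z| = r):
  p(1) = (-4)·1^0 + (2)·1^1 + (-4)·1^2 + (-4)·1^3 + (4)·1^4 = -6.
  |p(1)| = 6.
Check: |p(1)| = 6 ≤ 18 = M_tri(1). ✓ Equality does not hold at z = 1 (the coefficients have mixed signs, so the terms do not all align in phase there).

M_tri(1) = 18; |p(1)| = 6; equality at z=1: no.


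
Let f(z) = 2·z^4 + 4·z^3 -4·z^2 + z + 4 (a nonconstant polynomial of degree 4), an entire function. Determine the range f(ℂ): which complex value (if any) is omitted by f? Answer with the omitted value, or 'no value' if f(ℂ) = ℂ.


Little Picard bounds the complement of f(ℂ) to at most one point.
For every w ∈ ℂ, the equation p(z) − w = 0 is a nonconstant polynomial in z and hence has at least one root by the fundamental theorem of algebra. So p is surjective onto ℂ, omitting no value.

Omitted value: no value.


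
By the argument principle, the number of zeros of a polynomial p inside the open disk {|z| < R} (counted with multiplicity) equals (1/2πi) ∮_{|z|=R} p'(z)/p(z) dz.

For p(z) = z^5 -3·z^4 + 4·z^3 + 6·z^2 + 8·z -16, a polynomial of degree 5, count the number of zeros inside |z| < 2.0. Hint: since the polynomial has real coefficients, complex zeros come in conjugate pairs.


The zeros of p are: (2 + 2i), (2 - 2i), 1, (-1 + 1i), (-1 - 1i).
Their magnitudes are: 2.828, 2.828, 1, 1.414, 1.414.
Zeros with |z| < R = 2.0: 1, (-1 + 1i), (-1 - 1i).
Count = 3.
By the argument principle, (1/2πi) ∮_{|z|=R} p'(z)/p(z) dz equals exactly this count.

Number of zeros inside |z| < 2.0: 3.


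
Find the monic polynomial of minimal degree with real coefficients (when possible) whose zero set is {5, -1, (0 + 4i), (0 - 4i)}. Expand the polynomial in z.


The polynomial is p(z) = ∏_{α ∈ S} (z − α), where S = {5, -1, (0 + 4i), (0 - 4i)}.
Expanding the product yields: p(z) = z^4 -4·z^3 + 11·z^2 -64·z -80.
Note conjugate pairs combine to real quadratics: (z − (0+4i))(z − (0−4i)) = z² + 16.
The resulting polynomial has degree 4 and real coefficients as required.

p(z) = z^4 -4·z^3 + 11·z^2 -64·z -80.


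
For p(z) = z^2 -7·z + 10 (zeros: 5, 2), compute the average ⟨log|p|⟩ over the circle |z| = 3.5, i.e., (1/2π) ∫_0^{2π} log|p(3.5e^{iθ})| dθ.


Zeros: 2, 5; r = 3.5.
Inside |z| < r: 2. Outside (|z| ≥ r): 5.
p(0) = 10, so log|p(0)| = log(10) = 2.3026.
Apply Jensen: I(r) = log|p(0)| + Σ_k log(r/|z_k|), summed over zeros inside |z| < r.
  log(r/|z_k|) for z_k = 2: log(3.5/2) = 0.5596
  Outside zeros (5) contribute nothing to the Jensen sum.
Sum over inside zeros: 0.5596.
I(r) = log|p(0)| + (inside sum) = 2.3026 + 0.5596 = 2.8622.
Note: since some zeros are outside |z| ≤ r, the simplified n·log(r) form does NOT apply — only the inside zeros contribute.

I(r) ≈ 2.8622.


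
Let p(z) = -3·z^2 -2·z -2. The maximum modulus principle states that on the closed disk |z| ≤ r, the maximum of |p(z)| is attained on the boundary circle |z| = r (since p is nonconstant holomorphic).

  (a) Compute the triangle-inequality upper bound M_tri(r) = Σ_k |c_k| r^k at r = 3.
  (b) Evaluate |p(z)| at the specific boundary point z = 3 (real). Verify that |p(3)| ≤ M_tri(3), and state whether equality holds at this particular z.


Coefficients: c_0 = -2, c_1 = -2, c_2 = -3. Radius r = 3.
Part (a). Triangle bound: M_tri(r) = Σ_k |c_k| r^k
  = |-2|·3^0 + |-2|·3^1 + |-3|·3^2
  = 2 + 6 + 27 = 35.
This bounds M(r) := max_{|z|=r} |p(z)| from above; equality holds iff all terms c_k z^k can be made to align in phase at a single z on |z|=r.
Part (b). At z = 3 (real, on the circle |z| = r):
  p(3) = (-2)·3^0 + (-2)·3^1 + (-3)·3^2 = -35.
  |p(3)| = 35.
Since all nonzero coefficients share the same sign, |p(3)| = 35 = M_tri(3); the triangle bound is attained at z = 3, so in fact M(r) = 35.

M_tri(3) = 35; |p(3)| = 35; equality at z=3: yes.


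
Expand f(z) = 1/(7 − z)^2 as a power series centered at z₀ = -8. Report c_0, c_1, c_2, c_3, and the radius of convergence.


Let w = z − z₀, so z = z₀ + w.
Then 7 − z = 7 − (z₀ + w) = (7 − z₀) − w = 15 − w.
f(z) = 1/(15 − w)^2 = (1/(15)^2) · (1 − w/(15))^{−2}.
By the binomial series (1−u)^{−2} = Σ_{n≥0} C(n+1, 1) u^n for |u|<1, with u = w/(15):
  c_n = C(n+1, 1) / (15)^(n+2).
  c_0 = 1/(15)^2 = 1/225.
  c_1 = 2/(15)^3 = 2/3375.
  c_2 = 3/(15)^4 = 1/16875.
  c_3 = 4/(15)^5 = 4/759375.
The series is valid for |w/d| < 1, i.e. |z − z₀| < |d|.
Radius of convergence: R = |7 − z₀| = |15| = 15 (distance from z₀ to the singularity z = 7).

c_0 = 1/225, c_1 = 2/3375, c_2 = 1/16875, c_3 = 4/759375; R = 15.


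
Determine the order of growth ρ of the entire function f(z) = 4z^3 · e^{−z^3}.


M(r) = max_{|z|=r} |4|·|z|^3·|e^{−z^3}| = 4·r^3 · e^{1r^3} (the factors attain their maxima compatibly on |z|=r). Then log M(r) = log 4 + 3·log r + 1r^3, dominated by the last term, so log log M(r) ~ 3·log r. The polynomial factor 4z^3 contributes only a log r term and does not affect the order. ρ = 3.
Therefore ρ = 3.

Order ρ = 3.


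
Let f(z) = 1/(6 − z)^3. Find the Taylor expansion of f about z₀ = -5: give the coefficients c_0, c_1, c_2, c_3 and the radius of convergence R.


Let w = z − z₀, so z = z₀ + w.
Then 6 − z = 6 − (z₀ + w) = (6 − z₀) − w = 11 − w.
f(z) = 1/(11 − w)^3 = (1/(11)^3) · (1 − w/(11))^{−3}.
By the binomial series (1−u)^{−3} = Σ_{n≥0} C(n+2, 2) u^n for |u|<1, with u = w/(11):
  c_n = C(n+2, 2) / (11)^(n+3).
  c_0 = 1/(11)^3 = 1/1331.
  c_1 = 3/(11)^4 = 3/14641.
  c_2 = 6/(11)^5 = 6/161051.
  c_3 = 10/(11)^6 = 10/1771561.
The series is valid for |w/d| < 1, i.e. |z − z₀| < |d|.
Radius of convergence: R = |6 − z₀| = |11| = 11 (distance from z₀ to the singularity z = 6).

c_0 = 1/1331, c_1 = 3/14641, c_2 = 6/161051, c_3 = 10/1771561; R = 11.


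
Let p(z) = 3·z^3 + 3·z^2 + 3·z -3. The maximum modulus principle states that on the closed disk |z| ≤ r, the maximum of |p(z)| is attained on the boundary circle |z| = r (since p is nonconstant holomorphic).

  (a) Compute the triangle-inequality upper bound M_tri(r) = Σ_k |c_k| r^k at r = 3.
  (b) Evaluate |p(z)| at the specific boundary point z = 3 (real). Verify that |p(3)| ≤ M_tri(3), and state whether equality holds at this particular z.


Coefficients: c_0 = -3, c_1 = 3, c_2 = 3, c_3 = 3. Radius r = 3.
Part (a). Triangle bound: M_tri(r) = Σ_k |c_k| r^k
  = |-3|·3^0 + |3|·3^1 + |3|·3^2 + |3|·3^3
  = 3 + 9 + 27 + 81 = 120.
This bounds M(r) := max_{|z|=r} |p(z)| from above; equality holds iff all terms c_k z^k can be made to align in phase at a single z on |z|=r.
Part (b). At z = 3 (real, on the circle |z| = r):
  p(3) = (-3)·3^0 + (3)·3^1 + (3)·3^2 + (3)·3^3 = 114.
  |p(3)| = 114.
Check: |p(3)| = 114 ≤ 120 = M_tri(3). ✓ Equality does not hold at z = 3 (the coefficients have mixed signs, so the terms do not all align in phase there).

M_tri(3) = 120; |p(3)| = 114; equality at z=3: no.


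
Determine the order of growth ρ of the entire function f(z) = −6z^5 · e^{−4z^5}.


M(r) = max_{|z|=r} |-6|·|z|^5·|e^{−4z^5}| = 6·r^5 · e^{4r^5} (the factors attain their maxima compatibly on |z|=r). Then log M(r) = log 6 + 5·log r + 4r^5, dominated by the last term, so log log M(r) ~ 5·log r. The polynomial factor -6z^5 contributes only a log r term and does not affect the order. ρ = 5.
Therefore ρ = 5.

Order ρ = 5.


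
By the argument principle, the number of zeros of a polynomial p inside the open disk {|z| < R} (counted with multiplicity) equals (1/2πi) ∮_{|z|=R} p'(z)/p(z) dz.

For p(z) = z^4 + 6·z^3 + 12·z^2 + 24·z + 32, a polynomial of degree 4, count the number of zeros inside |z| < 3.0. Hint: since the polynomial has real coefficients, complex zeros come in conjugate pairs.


The zeros of p are: -2, -4, (0 + 2i), (0 - 2i).
Their magnitudes are: 2, 4, 2, 2.
Zeros with |z| < R = 3.0: -2, (0 + 2i), (0 - 2i).
Count = 3.
By the argument principle, (1/2πi) ∮_{|z|=R} p'(z)/p(z) dz equals exactly this count.

Number of zeros inside |z| < 3.0: 3.


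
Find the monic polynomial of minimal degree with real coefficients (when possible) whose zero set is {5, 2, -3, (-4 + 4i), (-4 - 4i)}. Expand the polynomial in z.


The polynomial is p(z) = ∏_{α ∈ S} (z − α), where S = {5, 2, -3, (-4 + 4i), (-4 - 4i)}.
Expanding the product yields: p(z) = z^5 + 4·z^4 -11·z^3 -186·z^2 -112·z + 960.
Note conjugate pairs combine to real quadratics: (z − (-4+4i))(z − (-4−4i)) = z² + 8z + 32.
The resulting polynomial has degree 5 and real coefficients as required.

p(z) = z^5 + 4·z^4 -11·z^3 -186·z^2 -112·z + 960.


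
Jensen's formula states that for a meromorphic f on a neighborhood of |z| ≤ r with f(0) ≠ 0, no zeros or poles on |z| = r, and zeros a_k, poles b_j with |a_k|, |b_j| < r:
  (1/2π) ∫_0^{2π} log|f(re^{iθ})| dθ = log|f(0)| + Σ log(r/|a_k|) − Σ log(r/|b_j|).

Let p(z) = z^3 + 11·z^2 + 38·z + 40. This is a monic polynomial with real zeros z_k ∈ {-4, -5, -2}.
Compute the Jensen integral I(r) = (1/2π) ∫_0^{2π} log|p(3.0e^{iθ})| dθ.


Zeros: -5, -4, -2; r = 3.0.
Inside |z| < r: -2. Outside (|z| ≥ r): -5, -4.
p(0) = 40, so log|p(0)| = log(40) = 3.6889.
Apply Jensen: I(r) = log|p(0)| + Σ_k log(r/|z_k|), summed over zeros inside |z| < r.
  log(r/|z_k|) for z_k = -2: log(3.0/2) = 0.4055
  Outside zeros (-5, -4) contribute nothing to the Jensen sum.
Sum over inside zeros: 0.4055.
I(r) = log|p(0)| + (inside sum) = 3.6889 + 0.4055 = 4.0943.
Note: since some zeros are outside |z| ≤ r, the simplified n·log(r) form does NOT apply — only the inside zeros contribute.

I(r) ≈ 4.0943.


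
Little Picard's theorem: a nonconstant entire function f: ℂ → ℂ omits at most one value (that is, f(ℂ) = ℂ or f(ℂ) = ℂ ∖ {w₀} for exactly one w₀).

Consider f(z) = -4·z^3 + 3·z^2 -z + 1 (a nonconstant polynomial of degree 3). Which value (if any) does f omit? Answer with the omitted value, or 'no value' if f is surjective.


Little Picard bounds the complement of f(ℂ) to at most one point.
For every w ∈ ℂ, the equation p(z) − w = 0 is a nonconstant polynomial in z and hence has at least one root by the fundamental theorem of algebra. So p is surjective onto ℂ, omitting no value.

Omitted value: no value.


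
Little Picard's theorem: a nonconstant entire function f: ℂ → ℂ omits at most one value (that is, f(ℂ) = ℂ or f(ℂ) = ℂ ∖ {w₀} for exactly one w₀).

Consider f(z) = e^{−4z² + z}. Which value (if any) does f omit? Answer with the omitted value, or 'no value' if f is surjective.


Little Picard bounds the complement of f(ℂ) to at most one point.
The exponent g(z) = −4z² + z is a nonconstant polynomial, hence surjective onto ℂ. So e^{g(z)} takes every value in {e^w : w ∈ ℂ} = ℂ ∖ {0}. Adding 0 shifts the range to ℂ ∖ {0}. f omits exactly 0.

Omitted value: 0.


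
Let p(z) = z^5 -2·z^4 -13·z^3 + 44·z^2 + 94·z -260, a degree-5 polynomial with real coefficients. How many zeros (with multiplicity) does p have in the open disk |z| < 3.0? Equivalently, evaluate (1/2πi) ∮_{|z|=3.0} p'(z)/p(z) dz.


The zeros of p are: (3 + 2i), (3 - 2i), (-3 + 1i), (-3 - 1i), 2.
Their magnitudes are: 3.606, 3.606, 3.162, 3.162, 2.
Zeros with |z| < R = 3.0: 2.
Count = 1.
By the argument principle, (1/2πi) ∮_{|z|=R} p'(z)/p(z) dz equals exactly this count.

Number of zeros inside |z| < 3.0: 1.


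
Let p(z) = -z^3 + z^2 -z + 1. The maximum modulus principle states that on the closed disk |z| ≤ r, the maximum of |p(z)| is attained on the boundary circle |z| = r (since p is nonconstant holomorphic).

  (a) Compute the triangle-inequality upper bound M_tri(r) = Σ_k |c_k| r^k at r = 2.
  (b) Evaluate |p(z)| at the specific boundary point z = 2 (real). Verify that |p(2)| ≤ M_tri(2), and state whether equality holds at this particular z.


Coefficients: c_0 = 1, c_1 = -1, c_2 = 1, c_3 = -1. Radius r = 2.
Part (a). Triangle bound: M_tri(r) = Σ_k |c_k| r^k
  = |1|·2^0 + |-1|·2^1 + |1|·2^2 + |-1|·2^3
  = 1 + 2 + 4 + 8 = 15.
This bounds M(r) := max_{|z|=r} |p(z)| from above; equality holds iff all terms c_k z^k can be made to align in phase at a single z on |z|=r.
Part (b). At z = 2 (real, on the circle |z| = r):
  p(2) = (1)·2^0 + (-1)·2^1 + (1)·2^2 + (-1)·2^3 = -5.
  |p(2)| = 5.
Check: |p(2)| = 5 ≤ 15 = M_tri(2). ✓ Equality does not hold at z = 2 (the coefficients have mixed signs, so the terms do not all align in phase there).

M_tri(2) = 15; |p(2)| = 5; equality at z=2: no.


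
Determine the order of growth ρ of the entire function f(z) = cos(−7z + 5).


cos(w) is a linear combination of e^{iw} and e^{−iw} (or e^w, e^{−w} in the hyperbolic case), so |cos(w)| ≤ e^{|w|}. With w = −7z + 5, |w| ≤ 7|z| + 5 = 7r + 5 on |z| = r, giving M(r) ≤ e^{7r + 5}, so ρ ≤ 1. On a suitable ray (z = it for sin/cos; z = t for sinh/cosh, t real → ∞), |cos(−7z + 5)| grows like e^{7|t|}/2, so ρ ≥ 1. Hence ρ = 1.
Therefore ρ = 1.

Order ρ = 1.


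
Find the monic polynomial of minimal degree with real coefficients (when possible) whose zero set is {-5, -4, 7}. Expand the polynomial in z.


The polynomial is p(z) = ∏_{α ∈ S} (z − α), where S = {-5, -4, 7}.
Expanding the product yields: p(z) = z^3 + 2·z^2 -43·z -140.
The resulting polynomial has degree 3 and real coefficients as required.

p(z) = z^3 + 2·z^2 -43·z -140.


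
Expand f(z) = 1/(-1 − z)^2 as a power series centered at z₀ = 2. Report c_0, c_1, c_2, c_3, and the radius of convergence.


Let w = z − z₀, so z = z₀ + w.
Then -1 − z = -1 − (z₀ + w) = (-1 − z₀) − w = -3 − w.
f(z) = 1/(-3 − w)^2 = (1/(-3)^2) · (1 − w/(-3))^{−2}.
By the binomial series (1−u)^{−2} = Σ_{n≥0} C(n+1, 1) u^n for |u|<1, with u = w/(-3):
  c_n = C(n+1, 1) / (-3)^(n+2).
  c_0 = 1/(-3)^2 = 1/9.
  c_1 = 2/(-3)^3 = -2/27.
  c_2 = 3/(-3)^4 = 1/27.
  c_3 = 4/(-3)^5 = -4/243.
The series is valid for |w/d| < 1, i.e. |z − z₀| < |d|.
Radius of convergence: R = |-1 − z₀| = |-3| = 3 (distance from z₀ to the singularity z = -1).

c_0 = 1/9, c_1 = -2/27, c_2 = 1/27, c_3 = -4/243; R = 3.


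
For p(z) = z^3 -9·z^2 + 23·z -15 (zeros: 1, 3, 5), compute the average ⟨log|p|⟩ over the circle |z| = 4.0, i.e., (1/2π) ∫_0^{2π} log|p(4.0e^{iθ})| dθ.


Zeros: 1, 3, 5; r = 4.0.
Inside |z| < r: 1, 3. Outside (|z| ≥ r): 5.
p(0) = -15, so log|p(0)| = log(15) = 2.7081.
Apply Jensen: I(r) = log|p(0)| + Σ_k log(r/|z_k|), summed over zeros inside |z| < r.
  log(r/|z_k|) for z_k = 1: log(4.0/1) = 1.3863
  log(r/|z_k|) for z_k = 3: log(4.0/3) = 0.2877
  Outside zeros (5) contribute nothing to the Jensen sum.
Sum over inside zeros: 1.6740.
I(r) = log|p(0)| + (inside sum) = 2.7081 + 1.6740 = 4.3820.
Note: since some zeros are outside |z| ≤ r, the simplified n·log(r) form does NOT apply — only the inside zeros contribute.

I(r) ≈ 4.3820.


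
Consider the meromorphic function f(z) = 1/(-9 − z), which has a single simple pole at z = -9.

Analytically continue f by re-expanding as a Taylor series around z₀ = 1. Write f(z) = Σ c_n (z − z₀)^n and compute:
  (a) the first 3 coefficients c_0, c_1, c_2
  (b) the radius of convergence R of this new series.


Let w = z − z₀, so z = z₀ + w.
Then -9 − z = -9 − (z₀ + w) = (-9 − z₀) − w = -10 − w.
f(z) = 1/(-10 − w) = (1/(-10)) · 1/(1 − w/(-10)) = Σ_{n≥0} w^n / (-10)^(n+1).
So c_n = 1/(-10)^(n+1):
  c_0 = 1/(-10)^1 = -1/10.
  c_1 = 1/(-10)^2 = 1/100.
  c_2 = 1/(-10)^3 = -1/1000.
The series is valid for |w/d| < 1, i.e. |z − z₀| < |d|.
Radius of convergence: R = |-9 − z₀| = |-10| = 10 (distance from z₀ to the singularity z = -9).

c_0 = -1/10, c_1 = 1/100, c_2 = -1/1000; R = 10.


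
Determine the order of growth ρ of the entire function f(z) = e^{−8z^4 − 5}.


|e^{−8z^4 − 5}| = e^{Re(-8·z^4) + -5} ≤ e^{8|z|^4 + -5} = e^{8r^4 + -5} on |z| = r, so ρ ≤ 4. Choosing z on |z|=r so that -8·z^4 is real positive (always possible by picking arg z appropriately) gives |f(z)| = e^{8r^4 + -5}, matching the bound. The additive constant -5 does not affect log log M(r) ~ 4·log r. Hence ρ = 4.
Therefore ρ = 4.

Order ρ = 4.


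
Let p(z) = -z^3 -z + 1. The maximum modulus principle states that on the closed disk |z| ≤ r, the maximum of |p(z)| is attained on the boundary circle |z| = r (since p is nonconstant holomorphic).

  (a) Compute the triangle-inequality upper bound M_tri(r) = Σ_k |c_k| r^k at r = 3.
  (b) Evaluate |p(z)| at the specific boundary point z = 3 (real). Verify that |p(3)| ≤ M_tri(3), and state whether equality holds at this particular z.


Coefficients: c_0 = 1, c_1 = -1, c_2 = 0, c_3 = -1. Radius r = 3.
Part (a). Triangle bound: M_tri(r) = Σ_k |c_k| r^k
  = |1|·3^0 + |-1|·3^1 + |0|·3^2 + |-1|·3^3
  = 1 + 3 + 0 + 27 = 31.
This bounds M(r) := max_{|z|=r} |p(z)| from above; equality holds iff all terms c_k z^k can be made to align in phase at a single z on |z|=r.
Part (b). At z = 3 (real, on the circle |z| = r):
  p(3) = (1)·3^0 + (-1)·3^1 + (0)·3^2 + (-1)·3^3 = -29.
  |p(3)| = 29.
Check: |p(3)| = 29 ≤ 31 = M_tri(3). ✓ Equality does not hold at z = 3 (the coefficients have mixed signs, so the terms do not all align in phase there).

M_tri(3) = 31; |p(3)| = 29; equality at z=3: no.


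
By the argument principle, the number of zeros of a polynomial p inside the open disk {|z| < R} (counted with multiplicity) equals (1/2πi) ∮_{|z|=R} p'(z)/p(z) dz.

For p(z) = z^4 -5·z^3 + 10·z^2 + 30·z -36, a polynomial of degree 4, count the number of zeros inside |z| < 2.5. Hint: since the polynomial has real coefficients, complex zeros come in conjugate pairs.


The zeros of p are: -2, 1, (3 + 3i), (3 - 3i).
Their magnitudes are: 2, 1, 4.243, 4.243.
Zeros with |z| < R = 2.5: -2, 1.
Count = 2.
By the argument principle, (1/2πi) ∮_{|z|=R} p'(z)/p(z) dz equals exactly this count.

Number of zeros inside |z| < 2.5: 2.


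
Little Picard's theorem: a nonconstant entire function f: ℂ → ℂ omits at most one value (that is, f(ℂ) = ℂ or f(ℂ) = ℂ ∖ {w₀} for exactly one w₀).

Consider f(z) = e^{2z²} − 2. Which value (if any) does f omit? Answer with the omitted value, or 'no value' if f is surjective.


Little Picard bounds the complement of f(ℂ) to at most one point.
The exponent g(z) = 2z² is a nonconstant polynomial, hence surjective onto ℂ. So e^{g(z)} takes every value in {e^w : w ∈ ℂ} = ℂ ∖ {0}. Adding -2 shifts the range to ℂ ∖ {-2}. f omits exactly -2.

Omitted value: -2.


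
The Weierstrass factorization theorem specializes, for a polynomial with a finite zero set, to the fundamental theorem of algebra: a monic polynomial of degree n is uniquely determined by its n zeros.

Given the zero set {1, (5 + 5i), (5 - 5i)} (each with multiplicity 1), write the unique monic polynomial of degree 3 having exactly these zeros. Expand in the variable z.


The polynomial is p(z) = ∏_{α ∈ S} (z − α), where S = {1, (5 + 5i), (5 - 5i)}.
Expanding the product yields: p(z) = z^3 -11·z^2 + 60·z -50.
Note conjugate pairs combine to real quadratics: (z − (5+5i))(z − (5−5i)) = z² − 10z + 50.
The resulting polynomial has degree 3 and real coefficients as required.

p(z) = z^3 -11·z^2 + 60·z -50.


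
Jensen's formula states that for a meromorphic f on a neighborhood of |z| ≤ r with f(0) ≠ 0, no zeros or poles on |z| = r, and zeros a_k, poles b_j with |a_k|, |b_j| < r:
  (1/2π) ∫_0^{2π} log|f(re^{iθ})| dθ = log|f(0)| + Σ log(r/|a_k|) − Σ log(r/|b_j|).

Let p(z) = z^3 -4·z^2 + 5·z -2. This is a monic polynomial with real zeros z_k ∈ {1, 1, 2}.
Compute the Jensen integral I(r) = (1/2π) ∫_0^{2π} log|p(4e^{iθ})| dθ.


Zeros: 1, 1, 2; r = 4.
Inside |z| < r: 1, 1, 2. Outside (|z| ≥ r): ∅.
p(0) = -2, so log|p(0)| = log(2) = 0.6931.
Apply Jensen: I(r) = log|p(0)| + Σ_k log(r/|z_k|), summed over zeros inside |z| < r.
  log(r/|z_k|) for z_k = 1: log(4/1) = 1.3863
  log(r/|z_k|) for z_k = 1: log(4/1) = 1.3863
  log(r/|z_k|) for z_k = 2: log(4/2) = 0.6931
Sum over inside zeros: 3.4657.
I(r) = log|p(0)| + (inside sum) = 0.6931 + 3.4657 = 4.1589.
Closed form (all zeros inside, monic): I(r) = n·log(r) = 3·log(4) = 4.1589. ✓

I(r) ≈ 4.1589.


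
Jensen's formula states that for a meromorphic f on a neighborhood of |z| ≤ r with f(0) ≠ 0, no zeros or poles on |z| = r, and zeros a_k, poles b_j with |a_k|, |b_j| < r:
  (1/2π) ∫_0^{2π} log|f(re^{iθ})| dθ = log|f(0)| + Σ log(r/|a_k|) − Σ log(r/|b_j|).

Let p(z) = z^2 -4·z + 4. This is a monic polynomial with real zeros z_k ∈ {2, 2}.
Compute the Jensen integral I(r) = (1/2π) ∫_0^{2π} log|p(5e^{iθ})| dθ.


Zeros: 2, 2; r = 5.
Inside |z| < r: 2, 2. Outside (|z| ≥ r): ∅.
p(0) = 4, so log|p(0)| = log(4) = 1.3863.
Apply Jensen: I(r) = log|p(0)| + Σ_k log(r/|z_k|), summed over zeros inside |z| < r.
  log(r/|z_k|) for z_k = 2: log(5/2) = 0.9163
  log(r/|z_k|) for z_k = 2: log(5/2) = 0.9163
Sum over inside zeros: 1.8326.
I(r) = log|p(0)| + (inside sum) = 1.3863 + 1.8326 = 3.2189.
Closed form (all zeros inside, monic): I(r) = n·log(r) = 2·log(5) = 3.2189. ✓

I(r) ≈ 3.2189.


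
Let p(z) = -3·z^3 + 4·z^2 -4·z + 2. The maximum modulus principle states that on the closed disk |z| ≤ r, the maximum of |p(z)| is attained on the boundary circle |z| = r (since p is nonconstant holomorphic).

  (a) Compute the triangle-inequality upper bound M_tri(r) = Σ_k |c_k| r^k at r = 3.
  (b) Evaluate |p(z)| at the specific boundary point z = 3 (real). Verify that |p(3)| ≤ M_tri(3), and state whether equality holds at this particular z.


Coefficients: c_0 = 2, c_1 = -4, c_2 = 4, c_3 = -3. Radius r = 3.
Part (a). Triangle bound: M_tri(r) = Σ_k |c_k| r^k
  = |2|·3^0 + |-4|·3^1 + |4|·3^2 + |-3|·3^3
  = 2 + 12 + 36 + 81 = 131.
This bounds M(r) := max_{|z|=r} |p(z)| from above; equality holds iff all terms c_k z^k can be made to align in phase at a single z on |z|=r.
Part (b). At z = 3 (real, on the circle |z| = r):
  p(3) = (2)·3^0 + (-4)·3^1 + (4)·3^2 + (-3)·3^3 = -55.
  |p(3)| = 55.
Check: |p(3)| = 55 ≤ 131 = M_tri(3). ✓ Equality does not hold at z = 3 (the coefficients have mixed signs, so the terms do not all align in phase there).

M_tri(3) = 131; |p(3)| = 55; equality at z=3: no.


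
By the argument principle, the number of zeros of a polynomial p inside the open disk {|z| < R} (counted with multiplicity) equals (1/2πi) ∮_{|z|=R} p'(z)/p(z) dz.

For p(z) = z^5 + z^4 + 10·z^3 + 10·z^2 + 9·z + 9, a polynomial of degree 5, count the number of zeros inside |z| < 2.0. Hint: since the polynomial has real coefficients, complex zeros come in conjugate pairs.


The zeros of p are: -1, (0 + 3i), (0 - 3i), (0 + 1i), (0 - 1i).
Their magnitudes are: 1, 3, 3, 1, 1.
Zeros with |z| < R = 2.0: -1, (0 + 1i), (0 - 1i).
Count = 3.
By the argument principle, (1/2πi) ∮_{|z|=R} p'(z)/p(z) dz equals exactly this count.

Number of zeros inside |z| < 2.0: 3.


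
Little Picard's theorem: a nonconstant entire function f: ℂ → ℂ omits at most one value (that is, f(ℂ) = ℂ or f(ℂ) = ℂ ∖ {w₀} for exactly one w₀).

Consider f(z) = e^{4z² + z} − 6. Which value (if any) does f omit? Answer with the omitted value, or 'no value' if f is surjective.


Little Picard bounds the complement of f(ℂ) to at most one point.
The exponent g(z) = 4z² + z is a nonconstant polynomial, hence surjective onto ℂ. So e^{g(z)} takes every value in {e^w : w ∈ ℂ} = ℂ ∖ {0}. Adding -6 shifts the range to ℂ ∖ {-6}. f omits exactly -6.

Omitted value: -6.


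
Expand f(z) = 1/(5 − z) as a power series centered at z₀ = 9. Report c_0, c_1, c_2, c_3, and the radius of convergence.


Let w = z − z₀, so z = z₀ + w.
Then 5 − z = 5 − (z₀ + w) = (5 − z₀) − w = -4 − w.
f(z) = 1/(-4 − w) = (1/(-4)) · 1/(1 − w/(-4)) = Σ_{n≥0} w^n / (-4)^(n+1).
So c_n = 1/(-4)^(n+1):
  c_0 = 1/(-4)^1 = -1/4.
  c_1 = 1/(-4)^2 = 1/16.
  c_2 = 1/(-4)^3 = -1/64.
  c_3 = 1/(-4)^4 = 1/256.
The series is valid for |w/d| < 1, i.e. |z − z₀| < |d|.
Radius of convergence: R = |5 − z₀| = |-4| = 4 (distance from z₀ to the singularity z = 5).

c_0 = -1/4, c_1 = 1/16, c_2 = -1/64, c_3 = 1/256; R = 4.


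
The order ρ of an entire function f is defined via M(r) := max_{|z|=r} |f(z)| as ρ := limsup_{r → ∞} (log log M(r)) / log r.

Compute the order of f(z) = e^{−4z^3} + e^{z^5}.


Each summand is entire of order 3 and 5 respectively (as in the single-exponential case). The order of a sum is at most the max of the orders, so ρ ≤ 5. For the lower bound: on |z|=r choose arg z so that 1z^5 is real positive; then |e^{1z^5}| = e^{1r^5} while |e^{-4z^3}| ≤ e^{4r^3} = o(e^{1r^5}). So |f| ≥ e^{1r^5}(1 − o(1)) and ρ ≥ 5. Hence ρ = max(3, 5) = 5.
Therefore ρ = 5.

Order ρ = 5.


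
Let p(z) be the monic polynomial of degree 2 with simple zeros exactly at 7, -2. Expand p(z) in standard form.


The polynomial is p(z) = ∏_{α ∈ S} (z − α), where S = {7, -2}.
Expanding the product yields: p(z) = z^2 -5·z -14.
The resulting polynomial has degree 2 and real coefficients as required.

p(z) = z^2 -5·z -14.


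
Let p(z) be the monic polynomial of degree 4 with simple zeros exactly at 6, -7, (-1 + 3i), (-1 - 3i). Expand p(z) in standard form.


The polynomial is p(z) = ∏_{α ∈ S} (z − α), where S = {6, -7, (-1 + 3i), (-1 - 3i)}.
Expanding the product yields: p(z) = z^4 + 3·z^3 -30·z^2 -74·z -420.
Note conjugate pairs combine to real quadratics: (z − (-1+3i))(z − (-1−3i)) = z² + 2z + 10.
The resulting polynomial has degree 4 and real coefficients as required.

p(z) = z^4 + 3·z^3 -30·z^2 -74·z -420.


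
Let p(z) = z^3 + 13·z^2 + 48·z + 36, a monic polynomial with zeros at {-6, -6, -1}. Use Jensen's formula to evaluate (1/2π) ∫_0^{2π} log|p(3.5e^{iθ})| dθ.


Zeros: -6, -6, -1; r = 3.5.
Inside |z| < r: -1. Outside (|z| ≥ r): -6, -6.
p(0) = 36, so log|p(0)| = log(36) = 3.5835.
Apply Jensen: I(r) = log|p(0)| + Σ_k log(r/|z_k|), summed over zeros inside |z| < r.
  log(r/|z_k|) for z_k = -1: log(3.5/1) = 1.2528
  Outside zeros (-6, -6) contribute nothing to the Jensen sum.
Sum over inside zeros: 1.2528.
I(r) = log|p(0)| + (inside sum) = 3.5835 + 1.2528 = 4.8363.
Note: since some zeros are outside |z| ≤ r, the simplified n·log(r) form does NOT apply — only the inside zeros contribute.

I(r) ≈ 4.8363.


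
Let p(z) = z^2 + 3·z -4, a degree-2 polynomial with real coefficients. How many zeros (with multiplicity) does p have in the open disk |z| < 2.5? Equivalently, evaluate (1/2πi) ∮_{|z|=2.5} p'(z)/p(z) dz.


The zeros of p are: -4, 1.
Their magnitudes are: 4, 1.
Zeros with |z| < R = 2.5: 1.
Count = 1.
By the argument principle, (1/2πi) ∮_{|z|=R} p'(z)/p(z) dz equals exactly this count.

Number of zeros inside |z| < 2.5: 1.


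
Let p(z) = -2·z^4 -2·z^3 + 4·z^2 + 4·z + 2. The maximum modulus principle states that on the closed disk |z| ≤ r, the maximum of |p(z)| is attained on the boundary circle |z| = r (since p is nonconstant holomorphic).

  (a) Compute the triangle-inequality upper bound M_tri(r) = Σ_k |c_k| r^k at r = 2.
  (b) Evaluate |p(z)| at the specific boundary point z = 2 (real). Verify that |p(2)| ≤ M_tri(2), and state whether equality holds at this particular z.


Coefficients: c_0 = 2, c_1 = 4, c_2 = 4, c_3 = -2, c_4 = -2. Radius r = 2.
Part (a). Triangle bound: M_tri(r) = Σ_k |c_k| r^k
  = |2|·2^0 + |4|·2^1 + |4|·2^2 + |-2|·2^3 + |-2|·2^4
  = 2 + 8 + 16 + 16 + 32 = 74.
This bounds M(r) := max_{|z|=r} |p(z)| from above; equality holds iff all terms c_k z^k can be made to align in phase at a single z on |z|=r.
Part (b). At z = 2 (real, on the circle |z| = r):
  p(2) = (2)·2^0 + (4)·2^1 + (4)·2^2 + (-2)·2^3 + (-2)·2^4 = -22.
  |p(2)| = 22.
Check: |p(2)| = 22 ≤ 74 = M_tri(2). ✓ Equality does not hold at z = 2 (the coefficients have mixed signs, so the terms do not all align in phase there).

M_tri(2) = 74; |p(2)| = 22; equality at z=2: no.


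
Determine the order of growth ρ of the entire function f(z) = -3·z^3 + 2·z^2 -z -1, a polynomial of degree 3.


|f(z)| ≤ Σ|c_k|·r^k = O(r^3) as r → ∞. Polynomial growth is O(e^{r^ε}) for every ε > 0 (since r^3/e^{r^ε} → 0), so ρ ≤ ε for all ε > 0, i.e. ρ = 0. Every nonconstant polynomial has order 0.
Therefore ρ = 0.

Order ρ = 0.


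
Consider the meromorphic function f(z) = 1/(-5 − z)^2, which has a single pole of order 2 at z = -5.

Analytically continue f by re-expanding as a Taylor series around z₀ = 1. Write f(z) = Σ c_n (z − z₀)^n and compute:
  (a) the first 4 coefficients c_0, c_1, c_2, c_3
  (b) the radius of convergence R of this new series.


Let w = z − z₀, so z = z₀ + w.
Then -5 − z = -5 − (z₀ + w) = (-5 − z₀) − w = -6 − w.
f(z) = 1/(-6 − w)^2 = (1/(-6)^2) · (1 − w/(-6))^{−2}.
By the binomial series (1−u)^{−2} = Σ_{n≥0} C(n+1, 1) u^n for |u|<1, with u = w/(-6):
  c_n = C(n+1, 1) / (-6)^(n+2).
  c_0 = 1/(-6)^2 = 1/36.
  c_1 = 2/(-6)^3 = -1/108.
  c_2 = 3/(-6)^4 = 1/432.
  c_3 = 4/(-6)^5 = -1/1944.
The series is valid for |w/d| < 1, i.e. |z − z₀| < |d|.
Radius of convergence: R = |-5 − z₀| = |-6| = 6 (distance from z₀ to the singularity z = -5).

c_0 = 1/36, c_1 = -1/108, c_2 = 1/432, c_3 = -1/1944; R = 6.
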